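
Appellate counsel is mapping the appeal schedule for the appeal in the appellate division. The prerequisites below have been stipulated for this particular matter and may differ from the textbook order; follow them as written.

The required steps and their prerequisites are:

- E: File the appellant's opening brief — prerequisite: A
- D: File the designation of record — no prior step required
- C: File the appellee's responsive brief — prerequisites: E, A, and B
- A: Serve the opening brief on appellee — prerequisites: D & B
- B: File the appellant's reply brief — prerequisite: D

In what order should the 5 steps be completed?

D B A E C

D is the only step with nothing outstanding, so it goes first.
B needed D, now all done → B.
A is the only step now ready → A.
That leaves E as the only ready step → E.
C needed E, A and B, now all done → C.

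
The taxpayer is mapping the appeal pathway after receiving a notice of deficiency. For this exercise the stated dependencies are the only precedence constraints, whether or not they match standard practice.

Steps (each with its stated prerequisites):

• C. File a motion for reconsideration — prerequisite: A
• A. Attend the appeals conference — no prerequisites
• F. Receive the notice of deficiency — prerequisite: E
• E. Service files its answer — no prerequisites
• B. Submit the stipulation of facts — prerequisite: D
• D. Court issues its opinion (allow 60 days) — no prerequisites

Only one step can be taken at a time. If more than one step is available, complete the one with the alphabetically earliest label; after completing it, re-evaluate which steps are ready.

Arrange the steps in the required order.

Nothing is required for A, D and E. A has the earlier label → A first.
C now also ready, so the ready set is {C, D, E}; C has the earlier label → C.
D and E are both available; D has the earlier label → D.
B now also ready, so the ready set is {B, E}; B has the earlier label → B.
E is the only step now ready → E.
Next only F has its prerequisites met → F.

A → C → D → B → E → F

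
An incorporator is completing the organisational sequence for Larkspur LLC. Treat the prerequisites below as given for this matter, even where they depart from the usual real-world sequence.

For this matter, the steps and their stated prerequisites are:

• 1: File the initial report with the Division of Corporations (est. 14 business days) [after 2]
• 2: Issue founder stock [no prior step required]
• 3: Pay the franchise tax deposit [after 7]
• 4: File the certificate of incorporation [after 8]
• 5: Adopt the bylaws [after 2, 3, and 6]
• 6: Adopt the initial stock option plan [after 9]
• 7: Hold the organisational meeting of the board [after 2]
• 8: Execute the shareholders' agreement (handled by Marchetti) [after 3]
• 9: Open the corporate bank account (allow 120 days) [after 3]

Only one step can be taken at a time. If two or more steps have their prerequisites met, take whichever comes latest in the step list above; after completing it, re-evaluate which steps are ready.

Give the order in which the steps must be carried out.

2, 7, 3, 9, 8, 6, 5, 4, 1

2 is the only step with nothing outstanding, so it goes first.
Ready: 7 and 1. 7 is listed later → 7.
3 and 1 are both available; 3 is listed later → 3.
Now 9, 8 and 1 have their prerequisites met. 9 is listed later, so 9 next.
8, 6 and 1 are all available; 8 is listed later → 8.
Ready: 6, 4 and 1. 6 is listed later → 6.
5 now also ready, so the ready set is {5, 4, 1}; 5 is listed later → 5.
4 and 1 are both available; 4 is listed later → 4.
That leaves 1 as the only ready step → 1.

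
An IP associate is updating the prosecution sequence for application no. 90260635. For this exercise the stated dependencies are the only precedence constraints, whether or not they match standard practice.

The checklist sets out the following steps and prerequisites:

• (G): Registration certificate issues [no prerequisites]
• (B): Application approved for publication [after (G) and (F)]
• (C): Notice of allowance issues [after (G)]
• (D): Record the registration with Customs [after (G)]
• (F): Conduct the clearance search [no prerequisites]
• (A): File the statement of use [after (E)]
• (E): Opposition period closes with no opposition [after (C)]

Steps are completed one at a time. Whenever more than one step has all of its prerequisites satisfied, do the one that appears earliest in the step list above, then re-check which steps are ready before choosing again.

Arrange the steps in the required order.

(G), (C), (D), (F), (B), (E), (A)

Nothing is required for (G) and (F). (G) is listed earlier → (G) first.
(C) and (D) now also ready, so the ready set is {(C), (D), (F)}; (C) is listed earlier → (C).
Now (D), (F) and (E) have their prerequisites met. (D) is listed earlier, so (D) next.
Ready: (F) and (E). (F) is listed earlier → (F).
Now (B) and (E) have their prerequisites met. (B) is listed earlier, so (B) next.
(E) is the only step now ready → (E).
That leaves (A) as the only ready step → (A).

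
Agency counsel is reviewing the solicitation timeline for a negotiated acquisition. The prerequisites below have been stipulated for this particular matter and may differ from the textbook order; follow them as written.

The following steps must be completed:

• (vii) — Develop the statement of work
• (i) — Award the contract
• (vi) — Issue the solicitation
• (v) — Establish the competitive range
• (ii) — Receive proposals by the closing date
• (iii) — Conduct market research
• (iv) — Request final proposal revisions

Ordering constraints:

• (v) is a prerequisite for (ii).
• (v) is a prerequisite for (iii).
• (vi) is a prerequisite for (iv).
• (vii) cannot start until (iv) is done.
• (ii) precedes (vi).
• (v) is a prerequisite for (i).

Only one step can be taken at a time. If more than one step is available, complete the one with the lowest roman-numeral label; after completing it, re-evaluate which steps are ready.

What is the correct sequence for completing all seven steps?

(v), (i), (ii), (iii), (vi), (iv), (vii)

Only (v) has no prerequisites, so it is first.
(i), (ii) and (iii) are all available; (i) has the earlier label → (i).
Now (ii) and (iii) have their prerequisites met. (ii) has the earlier label, so (ii) next.
Now (iii) and (vi) have their prerequisites met. (iii) has the earlier label, so (iii) next.
(vi) is the only step now ready → (vi).
(iv) needed (vi), now all done → (iv).
(vii) is the only step now ready → (vii).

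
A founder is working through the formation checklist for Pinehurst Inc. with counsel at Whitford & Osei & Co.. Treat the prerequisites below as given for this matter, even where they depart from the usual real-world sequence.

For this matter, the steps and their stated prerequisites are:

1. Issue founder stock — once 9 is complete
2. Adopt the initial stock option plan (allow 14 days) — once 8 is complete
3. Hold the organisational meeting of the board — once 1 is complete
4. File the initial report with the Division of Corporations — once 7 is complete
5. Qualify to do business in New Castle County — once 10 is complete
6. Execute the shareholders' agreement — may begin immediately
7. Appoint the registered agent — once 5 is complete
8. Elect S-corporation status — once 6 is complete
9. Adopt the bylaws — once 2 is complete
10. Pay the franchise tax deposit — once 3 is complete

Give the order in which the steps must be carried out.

6 → 8 → 2 → 9 → 1 → 3 → 10 → 5 → 7 → 4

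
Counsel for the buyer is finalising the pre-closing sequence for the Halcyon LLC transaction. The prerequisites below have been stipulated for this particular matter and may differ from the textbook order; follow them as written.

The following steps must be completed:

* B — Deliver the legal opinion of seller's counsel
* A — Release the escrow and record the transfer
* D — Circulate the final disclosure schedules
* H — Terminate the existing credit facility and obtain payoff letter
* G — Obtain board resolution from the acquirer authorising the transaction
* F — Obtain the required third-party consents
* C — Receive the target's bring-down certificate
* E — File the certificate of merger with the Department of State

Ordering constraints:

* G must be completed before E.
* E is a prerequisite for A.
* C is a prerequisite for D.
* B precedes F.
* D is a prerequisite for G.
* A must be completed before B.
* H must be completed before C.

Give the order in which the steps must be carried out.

H C D G E A B F

Only H has no prerequisites, so it is first.
C needed H, now all done → C.
D needed C, now all done → D.
G needed D, now all done → G.
E needed G, now all done → E.
Next only A has its prerequisites met → A.
B needed A, now all done → B.
F is the only step now ready → F.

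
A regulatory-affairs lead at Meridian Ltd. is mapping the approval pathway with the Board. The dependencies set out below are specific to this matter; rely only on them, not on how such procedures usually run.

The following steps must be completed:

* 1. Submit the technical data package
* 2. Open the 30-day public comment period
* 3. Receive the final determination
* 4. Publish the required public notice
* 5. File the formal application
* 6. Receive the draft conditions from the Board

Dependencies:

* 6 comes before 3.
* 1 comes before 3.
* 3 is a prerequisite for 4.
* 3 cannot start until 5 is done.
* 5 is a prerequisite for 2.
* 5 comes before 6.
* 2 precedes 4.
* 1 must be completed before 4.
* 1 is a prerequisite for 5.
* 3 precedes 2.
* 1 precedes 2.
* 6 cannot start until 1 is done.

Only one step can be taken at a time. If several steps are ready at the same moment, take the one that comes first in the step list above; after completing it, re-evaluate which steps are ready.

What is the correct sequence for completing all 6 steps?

1 has no prerequisites → 1 first.
5 is the only step now ready → 5.
Next only 6 has its prerequisites met → 6.
3 is the only step now ready → 3.
Next only 2 has its prerequisites met → 2.
Next only 4 has its prerequisites met → 4.

1 5 6 3 2 4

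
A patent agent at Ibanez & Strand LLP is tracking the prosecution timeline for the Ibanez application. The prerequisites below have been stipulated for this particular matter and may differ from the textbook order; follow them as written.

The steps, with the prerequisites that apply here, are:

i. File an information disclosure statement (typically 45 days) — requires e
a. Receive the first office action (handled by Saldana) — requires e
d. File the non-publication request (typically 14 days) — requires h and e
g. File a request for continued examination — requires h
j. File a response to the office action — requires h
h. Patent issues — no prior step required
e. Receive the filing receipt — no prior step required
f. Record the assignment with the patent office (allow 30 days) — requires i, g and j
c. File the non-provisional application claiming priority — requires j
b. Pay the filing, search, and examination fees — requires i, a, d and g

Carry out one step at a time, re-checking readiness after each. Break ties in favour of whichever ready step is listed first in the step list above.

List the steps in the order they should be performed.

Nothing is required for h and e. h is listed earlier → h first.
Now g, j and e have their prerequisites met. g is listed earlier, so g next.
j and e are both available; j is listed earlier → j.
Now e and c have their prerequisites met. e is listed earlier, so e next.
Ready: i, a, d and c. i is listed earlier → i.
f now also ready, so the ready set is {a, d, f, c}; a is listed earlier → a.
Now d, f and c have their prerequisites met. d is listed earlier, so d next.
Now f, c and b have their prerequisites met. f is listed earlier, so f next.
Ready: c and b. c is listed earlier → c.
b needed i, a, d and g, now all done → b.

h → g → j → e → i → a → d → f → c → b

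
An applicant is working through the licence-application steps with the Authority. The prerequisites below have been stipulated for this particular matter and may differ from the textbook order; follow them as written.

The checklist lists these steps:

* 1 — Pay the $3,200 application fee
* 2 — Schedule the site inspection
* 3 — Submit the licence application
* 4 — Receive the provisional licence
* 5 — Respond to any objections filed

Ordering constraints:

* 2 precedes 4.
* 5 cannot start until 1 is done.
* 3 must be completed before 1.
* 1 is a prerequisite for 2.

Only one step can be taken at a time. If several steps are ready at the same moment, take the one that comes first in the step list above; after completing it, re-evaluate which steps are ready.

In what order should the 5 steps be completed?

3, 1, 2, 4, 5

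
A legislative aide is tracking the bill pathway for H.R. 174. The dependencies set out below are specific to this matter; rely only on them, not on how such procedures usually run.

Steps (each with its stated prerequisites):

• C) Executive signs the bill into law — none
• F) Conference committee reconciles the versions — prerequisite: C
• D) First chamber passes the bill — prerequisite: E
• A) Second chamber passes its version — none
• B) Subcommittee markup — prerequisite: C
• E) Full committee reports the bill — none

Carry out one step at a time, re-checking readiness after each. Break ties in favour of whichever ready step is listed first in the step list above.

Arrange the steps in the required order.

C, F, A, B, E, D

Nothing is required for C, A and E. C is listed earlier → C first.
F and B now also ready, so the ready set is {F, A, B, E}; F is listed earlier → F.
Now A, B and E have their prerequisites met. A is listed earlier, so A next.
Now B and E have their prerequisites met. B is listed earlier, so B next.
E is the only step now ready → E.
D is the only step now ready → D.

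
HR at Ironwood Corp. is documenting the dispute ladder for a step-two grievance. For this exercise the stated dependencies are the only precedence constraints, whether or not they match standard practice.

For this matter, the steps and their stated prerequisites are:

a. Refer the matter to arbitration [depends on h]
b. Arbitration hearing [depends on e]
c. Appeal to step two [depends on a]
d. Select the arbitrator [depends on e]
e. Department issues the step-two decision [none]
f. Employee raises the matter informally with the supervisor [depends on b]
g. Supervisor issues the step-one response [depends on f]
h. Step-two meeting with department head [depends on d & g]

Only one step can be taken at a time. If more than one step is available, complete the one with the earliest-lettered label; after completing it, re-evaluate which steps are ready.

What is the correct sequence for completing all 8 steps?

e is the only step with nothing outstanding, so it goes first.
Now b and d have their prerequisites met. b has the earlier label, so b next.
Now d and f have their prerequisites met. d has the earlier label, so d next.
Next only f has its prerequisites met → f.
That leaves g as the only ready step → g.
h needed d and g, now all done → h.
a needed h, now all done → a.
c needed a, now all done → c.

e → b → d → f → g → h → a → c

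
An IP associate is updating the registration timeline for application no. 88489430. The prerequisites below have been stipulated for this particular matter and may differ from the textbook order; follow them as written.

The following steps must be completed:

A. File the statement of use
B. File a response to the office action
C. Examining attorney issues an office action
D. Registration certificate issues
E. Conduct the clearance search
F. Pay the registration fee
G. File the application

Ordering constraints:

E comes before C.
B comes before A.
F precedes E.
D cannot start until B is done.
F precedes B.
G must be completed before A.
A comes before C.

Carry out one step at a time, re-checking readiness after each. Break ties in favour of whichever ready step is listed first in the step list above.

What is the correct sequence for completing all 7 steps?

F → B → D → E → G → A → C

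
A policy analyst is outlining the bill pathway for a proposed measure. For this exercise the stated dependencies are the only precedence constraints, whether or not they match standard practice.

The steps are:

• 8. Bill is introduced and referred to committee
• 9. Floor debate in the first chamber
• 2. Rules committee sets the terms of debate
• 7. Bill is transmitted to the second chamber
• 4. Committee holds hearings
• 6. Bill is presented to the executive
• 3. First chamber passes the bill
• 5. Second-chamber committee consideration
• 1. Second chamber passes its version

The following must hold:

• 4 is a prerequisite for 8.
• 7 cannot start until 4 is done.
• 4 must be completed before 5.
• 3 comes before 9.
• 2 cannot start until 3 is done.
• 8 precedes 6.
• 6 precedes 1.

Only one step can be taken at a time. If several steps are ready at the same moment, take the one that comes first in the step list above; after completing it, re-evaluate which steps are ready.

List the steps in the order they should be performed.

4 and 3 have no prerequisites; 4 is listed earlier, so 4 is first.
8, 7 and 5 now also ready, so the ready set is {8, 7, 3, 5}; 8 is listed earlier → 8.
Ready: 7, 6, 3 and 5. 7 is listed earlier → 7.
Now 6, 3 and 5 have their prerequisites met. 6 is listed earlier, so 6 next.
1 now also ready, so the ready set is {3, 5, 1}; 3 is listed earlier → 3.
9, 2, 5 and 1 are all available; 9 is listed earlier → 9.
2, 5 and 1 are all available; 2 is listed earlier → 2.
Now 5 and 1 have their prerequisites met. 5 is listed earlier, so 5 next.
That leaves 1 as the only ready step → 1.

4 → 8 → 7 → 6 → 3 → 9 → 2 → 5 → 1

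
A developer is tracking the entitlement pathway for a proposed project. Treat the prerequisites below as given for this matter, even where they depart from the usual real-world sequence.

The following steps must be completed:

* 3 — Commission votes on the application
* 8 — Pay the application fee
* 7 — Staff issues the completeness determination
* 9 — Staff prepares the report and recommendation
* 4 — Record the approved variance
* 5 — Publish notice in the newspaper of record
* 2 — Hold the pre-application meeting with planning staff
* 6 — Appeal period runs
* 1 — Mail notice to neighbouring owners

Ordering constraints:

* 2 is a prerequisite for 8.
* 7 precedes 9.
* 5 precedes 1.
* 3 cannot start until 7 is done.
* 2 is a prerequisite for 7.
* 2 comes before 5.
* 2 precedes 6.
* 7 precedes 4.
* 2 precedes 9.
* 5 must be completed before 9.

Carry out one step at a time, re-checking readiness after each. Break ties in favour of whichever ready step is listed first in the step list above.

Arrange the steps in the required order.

2, 8, 7, 3, 4, 5, 9, 6, 1

2 has no prerequisites → 2 first.
Ready: 8, 7, 5 and 6. 8 is listed earlier → 8.
Now 7, 5 and 6 have their prerequisites met. 7 is listed earlier, so 7 next.
3 and 4 now also ready, so the ready set is {3, 4, 5, 6}; 3 is listed earlier → 3.
4, 5 and 6 are all available; 4 is listed earlier → 4.
Now 5 and 6 have their prerequisites met. 5 is listed earlier, so 5 next.
9 and 1 now also ready, so the ready set is {9, 6, 1}; 9 is listed earlier → 9.
Now 6 and 1 have their prerequisites met. 6 is listed earlier, so 6 next.
1 is the only step now ready → 1.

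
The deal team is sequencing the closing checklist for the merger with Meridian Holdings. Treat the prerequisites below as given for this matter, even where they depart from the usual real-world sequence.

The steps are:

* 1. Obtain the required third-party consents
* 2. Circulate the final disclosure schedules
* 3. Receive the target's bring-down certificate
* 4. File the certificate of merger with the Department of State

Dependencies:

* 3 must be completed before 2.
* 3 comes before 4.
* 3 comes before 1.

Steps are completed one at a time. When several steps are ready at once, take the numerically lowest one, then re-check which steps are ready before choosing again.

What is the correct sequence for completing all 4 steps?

3, 1, 2, 4

Only 3 has no prerequisites, so it is first.
Now 1, 2 and 4 have their prerequisites met. 1 has the earlier label, so 1 next.
Ready: 2 and 4. 2 has the earlier label → 2.
4 is the only step now ready → 4.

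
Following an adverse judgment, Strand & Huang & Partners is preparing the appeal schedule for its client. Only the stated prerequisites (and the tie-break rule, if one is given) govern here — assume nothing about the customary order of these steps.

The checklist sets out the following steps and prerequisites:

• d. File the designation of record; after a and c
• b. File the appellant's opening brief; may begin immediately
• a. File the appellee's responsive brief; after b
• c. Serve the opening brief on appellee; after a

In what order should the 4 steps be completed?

b a c d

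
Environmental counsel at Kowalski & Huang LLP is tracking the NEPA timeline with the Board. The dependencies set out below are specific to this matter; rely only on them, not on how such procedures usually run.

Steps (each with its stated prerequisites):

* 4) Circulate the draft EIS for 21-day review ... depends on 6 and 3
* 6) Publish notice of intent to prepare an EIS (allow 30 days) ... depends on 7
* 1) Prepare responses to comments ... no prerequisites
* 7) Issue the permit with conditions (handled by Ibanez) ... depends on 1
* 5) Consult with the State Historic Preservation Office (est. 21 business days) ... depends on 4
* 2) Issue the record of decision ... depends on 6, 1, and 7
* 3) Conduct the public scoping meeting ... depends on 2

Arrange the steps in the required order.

1 has no prerequisites → 1 first.
7 needed 1, now all done → 7.
Next only 6 has its prerequisites met → 6.
Next only 2 has its prerequisites met → 2.
3 is the only step now ready → 3.
4 needed 6 and 3, now all done → 4.
5 is the only step now ready → 5.

1 7 6 2 3 4 5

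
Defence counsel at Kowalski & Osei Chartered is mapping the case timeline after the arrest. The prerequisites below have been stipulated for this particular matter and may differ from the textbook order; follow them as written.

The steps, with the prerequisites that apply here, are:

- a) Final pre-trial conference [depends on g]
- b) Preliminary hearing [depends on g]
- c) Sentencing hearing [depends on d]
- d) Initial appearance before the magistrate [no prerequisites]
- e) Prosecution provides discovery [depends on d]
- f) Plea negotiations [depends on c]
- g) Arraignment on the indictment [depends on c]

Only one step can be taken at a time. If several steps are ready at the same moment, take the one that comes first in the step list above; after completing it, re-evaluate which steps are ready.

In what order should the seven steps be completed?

d → c → e → f → g → a → b

d is the only step with nothing outstanding, so it goes first.
Now c and e have their prerequisites met. c is listed earlier, so c next.
f and g now also ready, so the ready set is {e, f, g}; e is listed earlier → e.
Now f and g have their prerequisites met. f is listed earlier, so f next.
Next only g has its prerequisites met → g.
Ready: a and b. a is listed earlier → a.
Next only b has its prerequisites met → b.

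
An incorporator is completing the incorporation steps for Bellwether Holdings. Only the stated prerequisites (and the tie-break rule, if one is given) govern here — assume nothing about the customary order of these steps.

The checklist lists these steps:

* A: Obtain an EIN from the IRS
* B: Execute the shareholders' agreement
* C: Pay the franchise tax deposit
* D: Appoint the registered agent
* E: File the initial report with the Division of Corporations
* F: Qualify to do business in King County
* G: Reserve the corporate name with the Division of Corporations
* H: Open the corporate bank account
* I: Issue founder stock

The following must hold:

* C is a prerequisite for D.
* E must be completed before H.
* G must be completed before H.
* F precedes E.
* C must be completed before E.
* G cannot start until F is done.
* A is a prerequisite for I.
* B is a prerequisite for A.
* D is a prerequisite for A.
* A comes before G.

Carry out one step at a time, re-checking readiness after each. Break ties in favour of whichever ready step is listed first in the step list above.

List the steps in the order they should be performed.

B, C, D, A, F, E, G, H, I

B, C and F have no prerequisites; B is listed earlier, so B is first.
Ready: C and F. C is listed earlier → C.
Ready: D and F. D is listed earlier → D.
A now also ready, so the ready set is {A, F}; A is listed earlier → A.
Ready: F and I. F is listed earlier → F.
Now E, G and I have their prerequisites met. E is listed earlier, so E next.
G and I are both available; G is listed earlier → G.
H now also ready, so the ready set is {H, I}; H is listed earlier → H.
I needed A, now all done → I.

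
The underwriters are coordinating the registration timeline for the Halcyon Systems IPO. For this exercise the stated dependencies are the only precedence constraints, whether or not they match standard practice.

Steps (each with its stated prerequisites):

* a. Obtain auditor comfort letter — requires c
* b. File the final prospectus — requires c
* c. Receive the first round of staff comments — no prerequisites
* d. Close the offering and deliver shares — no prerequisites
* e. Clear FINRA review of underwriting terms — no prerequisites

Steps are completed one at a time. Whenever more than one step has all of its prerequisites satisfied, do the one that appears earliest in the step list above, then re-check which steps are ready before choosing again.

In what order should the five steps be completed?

Nothing is required for c, d and e. c is listed earlier → c first.
Now a, b, d and e have their prerequisites met. a is listed earlier, so a next.
Ready: b, d and e. b is listed earlier → b.
Ready: d and e. d is listed earlier → d.
e is the only step now ready → e.

c, a, b, d, e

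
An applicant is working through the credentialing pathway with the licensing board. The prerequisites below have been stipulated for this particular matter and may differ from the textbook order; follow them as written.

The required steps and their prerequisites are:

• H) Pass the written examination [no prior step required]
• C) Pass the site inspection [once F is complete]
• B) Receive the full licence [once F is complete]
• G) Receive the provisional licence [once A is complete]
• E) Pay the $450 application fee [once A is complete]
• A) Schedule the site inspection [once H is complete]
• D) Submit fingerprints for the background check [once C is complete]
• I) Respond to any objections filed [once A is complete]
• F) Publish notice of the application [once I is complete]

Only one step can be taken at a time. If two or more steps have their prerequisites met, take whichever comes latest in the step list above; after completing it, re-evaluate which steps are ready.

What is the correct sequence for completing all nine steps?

H A I F E G B C D

Only H has no prerequisites, so it is first.
A needed H, now all done → A.
Now I, E and G have their prerequisites met. I is listed later, so I next.
F now also ready, so the ready set is {F, E, G}; F is listed later → F.
B and C now also ready, so the ready set is {E, G, B, C}; E is listed later → E.
Ready: G, B and C. G is listed later → G.
Now B and C have their prerequisites met. B is listed later, so B next.
C is the only step now ready → C.
D is the only step now ready → D.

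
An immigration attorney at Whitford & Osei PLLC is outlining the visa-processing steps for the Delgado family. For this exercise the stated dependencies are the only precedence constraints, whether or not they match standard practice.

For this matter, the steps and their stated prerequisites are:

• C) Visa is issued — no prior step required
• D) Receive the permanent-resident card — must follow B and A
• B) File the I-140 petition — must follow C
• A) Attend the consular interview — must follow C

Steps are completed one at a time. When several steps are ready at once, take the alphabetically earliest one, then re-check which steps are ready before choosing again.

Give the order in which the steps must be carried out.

C has no prerequisites → C first.
A and B are both available; A has the earlier label → A.
Next only B has its prerequisites met → B.
That leaves D as the only ready step → D.

C, A, B, D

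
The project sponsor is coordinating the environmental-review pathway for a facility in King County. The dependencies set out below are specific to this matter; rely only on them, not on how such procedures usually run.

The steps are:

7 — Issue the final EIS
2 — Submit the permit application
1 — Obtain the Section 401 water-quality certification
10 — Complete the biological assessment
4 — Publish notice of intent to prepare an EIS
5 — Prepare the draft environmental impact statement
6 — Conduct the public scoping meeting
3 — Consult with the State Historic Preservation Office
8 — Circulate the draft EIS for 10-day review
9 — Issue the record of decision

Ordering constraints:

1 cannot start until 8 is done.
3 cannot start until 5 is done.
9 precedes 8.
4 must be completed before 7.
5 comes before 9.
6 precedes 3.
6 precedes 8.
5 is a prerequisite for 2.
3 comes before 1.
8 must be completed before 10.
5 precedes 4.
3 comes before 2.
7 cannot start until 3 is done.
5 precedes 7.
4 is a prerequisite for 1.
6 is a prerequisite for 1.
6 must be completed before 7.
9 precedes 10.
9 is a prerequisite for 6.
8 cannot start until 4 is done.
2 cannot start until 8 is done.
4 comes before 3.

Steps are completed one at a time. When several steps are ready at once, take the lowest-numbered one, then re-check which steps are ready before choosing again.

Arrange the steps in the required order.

5 → 4 → 9 → 6 → 3 → 7 → 8 → 1 → 2 → 10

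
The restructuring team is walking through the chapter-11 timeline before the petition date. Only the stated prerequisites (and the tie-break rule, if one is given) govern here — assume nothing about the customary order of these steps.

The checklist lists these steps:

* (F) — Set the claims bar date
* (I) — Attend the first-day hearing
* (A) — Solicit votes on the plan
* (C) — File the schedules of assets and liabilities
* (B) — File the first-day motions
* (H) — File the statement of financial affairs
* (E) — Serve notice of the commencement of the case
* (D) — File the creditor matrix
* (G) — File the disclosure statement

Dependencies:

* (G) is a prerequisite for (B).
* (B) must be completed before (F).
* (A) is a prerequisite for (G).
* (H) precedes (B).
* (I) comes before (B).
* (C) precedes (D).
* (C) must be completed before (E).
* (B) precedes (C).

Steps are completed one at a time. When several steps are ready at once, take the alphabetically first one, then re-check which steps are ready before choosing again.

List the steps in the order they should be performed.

(A), (G), (H), (I), (B), (C), (D), (E), (F)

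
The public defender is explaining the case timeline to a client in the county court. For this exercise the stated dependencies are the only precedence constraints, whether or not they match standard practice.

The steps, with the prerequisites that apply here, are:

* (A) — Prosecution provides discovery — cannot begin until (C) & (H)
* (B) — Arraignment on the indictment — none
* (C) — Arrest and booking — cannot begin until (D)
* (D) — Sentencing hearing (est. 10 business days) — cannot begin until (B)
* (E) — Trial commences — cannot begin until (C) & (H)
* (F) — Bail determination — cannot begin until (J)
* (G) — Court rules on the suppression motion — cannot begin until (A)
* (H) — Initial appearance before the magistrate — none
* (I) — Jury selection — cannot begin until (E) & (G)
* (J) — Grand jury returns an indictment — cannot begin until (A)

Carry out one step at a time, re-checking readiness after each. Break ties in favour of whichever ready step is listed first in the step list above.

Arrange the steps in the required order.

(B) and (H) have no prerequisites; (B) is listed earlier, so (B) is first.
(D) now also ready, so the ready set is {(D), (H)}; (D) is listed earlier → (D).
Now (C) and (H) have their prerequisites met. (C) is listed earlier, so (C) next.
Next only (H) has its prerequisites met → (H).
Now (A) and (E) have their prerequisites met. (A) is listed earlier, so (A) next.
(E), (G) and (J) are all available; (E) is listed earlier → (E).
Ready: (G) and (J). (G) is listed earlier → (G).
(I) and (J) are both available; (I) is listed earlier → (I).
(J) needed (A), now all done → (J).
(F) needed (J), now all done → (F).

(B) → (D) → (C) → (H) → (A) → (E) → (G) → (I) → (J) → (F)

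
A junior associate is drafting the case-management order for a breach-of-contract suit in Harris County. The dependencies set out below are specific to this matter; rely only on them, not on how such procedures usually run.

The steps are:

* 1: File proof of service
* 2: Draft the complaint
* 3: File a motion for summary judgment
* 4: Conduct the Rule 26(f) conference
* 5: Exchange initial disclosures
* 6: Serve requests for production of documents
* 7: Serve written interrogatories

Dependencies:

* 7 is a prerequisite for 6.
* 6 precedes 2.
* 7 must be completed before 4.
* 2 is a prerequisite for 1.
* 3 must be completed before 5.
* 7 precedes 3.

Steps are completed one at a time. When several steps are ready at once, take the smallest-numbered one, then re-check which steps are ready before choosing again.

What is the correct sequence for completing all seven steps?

7 is the only step with nothing outstanding, so it goes first.
Ready: 3, 4 and 6. 3 has the earlier label → 3.
4, 5 and 6 are all available; 4 has the earlier label → 4.
Ready: 5 and 6. 5 has the earlier label → 5.
6 needed 7, now all done → 6.
2 is the only step now ready → 2.
1 needed 2, now all done → 1.

7 3 4 5 6 2 1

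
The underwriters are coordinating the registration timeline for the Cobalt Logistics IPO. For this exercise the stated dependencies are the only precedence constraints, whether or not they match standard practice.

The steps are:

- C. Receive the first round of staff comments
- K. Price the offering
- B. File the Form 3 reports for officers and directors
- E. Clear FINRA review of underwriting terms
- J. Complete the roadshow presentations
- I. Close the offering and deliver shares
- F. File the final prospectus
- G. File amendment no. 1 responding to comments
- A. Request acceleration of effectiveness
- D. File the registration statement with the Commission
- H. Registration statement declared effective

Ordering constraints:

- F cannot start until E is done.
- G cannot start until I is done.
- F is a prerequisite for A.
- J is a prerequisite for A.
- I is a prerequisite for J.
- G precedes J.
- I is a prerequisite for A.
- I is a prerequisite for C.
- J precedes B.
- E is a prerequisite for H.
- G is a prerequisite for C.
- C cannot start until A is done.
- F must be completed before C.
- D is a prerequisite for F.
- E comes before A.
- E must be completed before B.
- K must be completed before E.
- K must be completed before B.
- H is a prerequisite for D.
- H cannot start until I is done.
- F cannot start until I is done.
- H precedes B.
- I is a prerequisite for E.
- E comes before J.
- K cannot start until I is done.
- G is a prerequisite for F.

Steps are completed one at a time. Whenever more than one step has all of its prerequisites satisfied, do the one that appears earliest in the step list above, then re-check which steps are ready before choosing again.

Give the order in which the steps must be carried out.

I K E G J H B D F A C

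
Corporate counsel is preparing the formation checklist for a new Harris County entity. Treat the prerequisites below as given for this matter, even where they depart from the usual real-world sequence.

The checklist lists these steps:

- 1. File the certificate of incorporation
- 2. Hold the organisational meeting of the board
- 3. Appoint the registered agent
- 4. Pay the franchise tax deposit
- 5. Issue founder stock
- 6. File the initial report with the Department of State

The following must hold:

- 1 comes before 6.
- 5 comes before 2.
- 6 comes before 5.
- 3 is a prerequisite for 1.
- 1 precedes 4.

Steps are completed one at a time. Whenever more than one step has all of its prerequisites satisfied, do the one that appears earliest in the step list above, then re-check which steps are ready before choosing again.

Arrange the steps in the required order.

3 1 4 6 5 2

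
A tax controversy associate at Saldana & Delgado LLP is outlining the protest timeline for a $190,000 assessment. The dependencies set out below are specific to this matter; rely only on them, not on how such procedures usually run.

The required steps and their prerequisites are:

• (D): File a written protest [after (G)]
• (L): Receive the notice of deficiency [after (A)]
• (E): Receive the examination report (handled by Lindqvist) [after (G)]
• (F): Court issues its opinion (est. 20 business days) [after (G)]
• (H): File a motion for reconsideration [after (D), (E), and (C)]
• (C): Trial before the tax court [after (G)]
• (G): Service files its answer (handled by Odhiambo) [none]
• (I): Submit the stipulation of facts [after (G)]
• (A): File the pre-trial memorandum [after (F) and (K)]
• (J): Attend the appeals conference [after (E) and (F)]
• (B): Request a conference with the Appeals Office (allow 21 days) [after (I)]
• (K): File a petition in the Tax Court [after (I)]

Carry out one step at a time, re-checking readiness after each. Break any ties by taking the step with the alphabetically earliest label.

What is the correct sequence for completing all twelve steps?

(G) (C) (D) (E) (F) (H) (I) (B) (J) (K) (A) (L)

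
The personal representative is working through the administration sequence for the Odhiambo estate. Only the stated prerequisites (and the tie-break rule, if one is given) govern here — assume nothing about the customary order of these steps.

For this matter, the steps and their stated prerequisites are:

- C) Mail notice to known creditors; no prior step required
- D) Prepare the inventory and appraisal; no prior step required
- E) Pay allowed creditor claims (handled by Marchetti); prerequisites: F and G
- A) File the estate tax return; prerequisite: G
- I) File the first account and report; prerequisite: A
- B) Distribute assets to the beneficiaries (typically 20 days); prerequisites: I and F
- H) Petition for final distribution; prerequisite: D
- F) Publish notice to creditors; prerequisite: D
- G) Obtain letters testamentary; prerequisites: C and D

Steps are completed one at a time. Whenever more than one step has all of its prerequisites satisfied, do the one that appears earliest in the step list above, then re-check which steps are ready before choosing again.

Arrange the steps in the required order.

Nothing is required for C and D. C is listed earlier → C first.
That leaves D as the only ready step → D.
Ready: H, F and G. H is listed earlier → H.
Ready: F and G. F is listed earlier → F.
Next only G has its prerequisites met → G.
Ready: E and A. E is listed earlier → E.
A is the only step now ready → A.
I is the only step now ready → I.
Next only B has its prerequisites met → B.

C, D, H, F, G, E, A, I, B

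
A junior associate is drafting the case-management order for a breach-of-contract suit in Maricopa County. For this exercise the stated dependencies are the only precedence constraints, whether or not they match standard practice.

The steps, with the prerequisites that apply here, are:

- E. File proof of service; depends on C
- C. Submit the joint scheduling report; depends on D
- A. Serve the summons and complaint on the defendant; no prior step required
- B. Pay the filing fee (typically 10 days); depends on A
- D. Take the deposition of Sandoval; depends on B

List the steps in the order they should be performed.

A, B, D, C, E

A has no prerequisites → A first.
B needed A, now all done → B.
D needed B, now all done → D.
C is the only step now ready → C.
Next only E has its prerequisites met → E.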